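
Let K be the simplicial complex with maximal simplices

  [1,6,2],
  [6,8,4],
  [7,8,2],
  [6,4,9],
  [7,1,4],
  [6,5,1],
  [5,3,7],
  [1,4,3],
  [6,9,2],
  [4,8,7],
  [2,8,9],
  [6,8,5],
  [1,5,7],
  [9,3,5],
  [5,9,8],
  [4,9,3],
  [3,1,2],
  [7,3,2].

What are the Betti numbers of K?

b_0 = 1, b_1 = 1, b_2 = 0.

We work with the vertex ordering 1 < 2 < 3 < 4 < 5 < 6 < 7 < 8 < 9. The simplices of K, each written with vertices in increasing order, are:

  0-simplices (9): [1], [2], [3], [4], [5], [6], [7], [8], [9]
  1-simplices (27): (27 of them)
  2-simplices (18): [1,2,3], [1,2,6], [1,3,4], [1,4,7], [1,5,6], [1,5,7], [2,3,7], [2,6,9], [2,7,8], [2,8,9], [3,4,9], [3,5,7], [3,5,9], [4,6,8], [4,6,9], [4,7,8], [5,6,8], [5,8,9]

Hence C_0 ≅ Z^9, C_1 ≅ Z^27, C_2 ≅ Z^18.

∂_1: C_1 → C_0 maps an edge to its endpoints' difference, ∂[p,q] = q − p. For instance
  ∂[6,8] = [8] − [6].
As a 9×27 matrix over Z this has rank 8, with invariant factors (1,1,1,1,1,1,1,1).

Boundary ∂_2: C_2 → C_1 acts by ∂[p,q,r] = [q,r] − [p,r] + [p,q]. For instance
  ∂[2,3,7] = [3,7] − [2,7] + [2,3],
  ∂[2,8,9] = [8,9] − [2,9] + [2,8].
As a 27×18 matrix over Z this has rank 18, with invariant factors (1,1,1,1,1,1,1,1,1,1,1,1,1,1,1,1,1,2).

From H_k ≅ ker(∂_k) / im(∂_{k+1}) we obtain:

  H_0: rank C_0 − rank ∂_1 = 9 − 8 = 1, and the invariant factors of ∂_1 are all 1, so H_0 ≅ Z.
  H_1: rank ker ∂_1 − rank ∂_2 = (27 − 8) − 18 = 1, and ∂_2 has invariant factor 2 > 1, so H_1 ≅ Z ⊕ Z/2.
  H_2: rank ker ∂_2 − rank ∂_3 = (18 − 18) − 0 = 0, and there is no ∂_3, so H_2 ≅ 0.

As a check, the Euler characteristic is 9 − 27 + 18 = 0, which agrees with 1 − 1 + 0 = 0.

Hence the Betti numbers are b_0 = 1, b_1 = 1, b_2 = 0.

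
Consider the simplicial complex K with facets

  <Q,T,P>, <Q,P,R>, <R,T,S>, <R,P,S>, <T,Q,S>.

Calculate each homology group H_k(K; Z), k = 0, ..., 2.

Order the vertices as P < Q < R < S < T. Listing each simplex with vertices in this order, K has dimension 2 with simplices:

  0-simplices (5): P, Q, R, S, T
  1-simplices (10): PQ, PR, PS, PT, QR, QS, QT, RS, RT, ST
  2-simplices (5): PQR, PQT, PRS, QST, RST

giving chain groups C_0 ≅ Z^5, C_1 ≅ Z^10, C_2 ≅ Z^5.

Boundary ∂_1: C_1 → C_0 maps an edge to its endpoints' difference, ∂[p,q] = q − p. For instance
  ∂PT = T − P.
As a 5×10 matrix over Z this has rank 4, with invariant factors (1,1,1,1).

The boundary map ∂_2: C_2 → C_1 acts by ∂[p,q,r] = [q,r] − [p,r] + [p,q]. For instance
  ∂QST = ST − QT + QS,
  ∂PQT = QT − PT + PQ.
As a 10×5 matrix over Z this has rank 5, with invariant factors (1,1,1,1,1).

Computing H_k = (kernel of ∂_k) / (image of ∂_{k+1}):

  H_0: rank C_0 − rank ∂_1 = 5 − 4 = 1, and the invariant factors of ∂_1 are all 1, so H_0 = Z.
  H_1: rank ker ∂_1 − rank ∂_2 = (10 − 4) − 5 = 1, and the invariant factors of ∂_2 are all 1, so H_1 = Z.
  H_2: rank ker ∂_2 − rank ∂_3 = (5 − 5) − 0 = 0, and there is no ∂_3, so H_2 = 0.

H_0 ≅ Z,  H_1 ≅ Z,  H_2 = 0.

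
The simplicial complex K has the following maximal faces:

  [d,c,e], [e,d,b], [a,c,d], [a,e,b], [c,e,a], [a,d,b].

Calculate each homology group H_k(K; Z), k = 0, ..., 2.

Take the total order a < b < c < d < e on the vertex set. Then K (dimension 2) consists of the simplices:

  0-simplices (5): a, b, c, d, e
  1-simplices (9): ab, ac, ad, ae, bd, be, cd, ce, de
  2-simplices (6): abd, abe, acd, ace, bde, cde

so the chain groups are C_0 ≅ Z^5, C_1 ≅ Z^9, C_2 ≅ Z^6.

The boundary map ∂_1: C_1 → C_0 maps an edge to its endpoints' difference, ∂[p,q] = q − p. For instance
  ∂ce = e − c.
The 5×9 boundary matrix has rank 4 and Smith normal form diag(1,1,1,1).

Boundary ∂_2: C_2 → C_1 sends each 2-simplex [p,q,r] to [q,r] − [p,r] + [p,q]. For instance
  ∂acd = cd − ad + ac,
  ∂ace = ce − ae + ac.
The resulting 9×6 matrix has rank 5, and its Smith normal form has invariant factors (1,1,1,1,1).

Reading off H_k = ker ∂_k / im ∂_{k+1}:

  H_0: rank C_0 − rank ∂_1 = 5 − 4 = 1, and the invariant factors of ∂_1 are all 1, so H_0 ≅ Z.
  H_1: rank ker ∂_1 − rank ∂_2 = (9 − 4) − 5 = 0, and the invariant factors of ∂_2 are all 1, so H_1 ≅ 0.
  H_2: rank ker ∂_2 − rank ∂_3 = (6 − 5) − 0 = 1, and there is no ∂_3, so H_2 ≅ Z.

H_0 = Z,  H_1 = 0,  H_2 = Z.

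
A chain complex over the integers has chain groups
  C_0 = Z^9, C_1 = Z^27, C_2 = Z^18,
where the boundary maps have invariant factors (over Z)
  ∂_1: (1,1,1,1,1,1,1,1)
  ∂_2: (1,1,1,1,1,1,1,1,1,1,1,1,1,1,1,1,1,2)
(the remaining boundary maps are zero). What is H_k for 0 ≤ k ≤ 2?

H_0 ≅ Z,  H_1 ≅ Z ⊕ Z/2Z,  H_2 = 0.

H_0: b_0 = 9 − 0 − 8 = 1; torsion from ∂_1 factors > 1: none. So H_0 ≅ Z.
H_1: b_1 = 27 − 8 − 18 = 1; torsion from ∂_2 factors > 1: [2]. So H_1 ≅ Z ⊕ Z/2Z.
H_2: b_2 = 18 − 18 − 0 = 0; torsion from ∂_3 factors > 1: none. So H_2 ≅ 0.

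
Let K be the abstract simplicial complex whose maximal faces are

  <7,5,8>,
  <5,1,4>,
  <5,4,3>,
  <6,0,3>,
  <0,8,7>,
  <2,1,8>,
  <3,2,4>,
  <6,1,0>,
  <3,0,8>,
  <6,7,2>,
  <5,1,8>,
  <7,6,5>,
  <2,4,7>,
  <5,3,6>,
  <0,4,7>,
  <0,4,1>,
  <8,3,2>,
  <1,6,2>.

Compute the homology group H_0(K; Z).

Fix the vertex order 0 < 1 < 2 < 3 < 4 < 5 < 6 < 7 < 8 and write every simplex with vertices in increasing order. Then dim K = 2 and the simplices of K are:

  0-simplices (9): [0], [1], [2], [3], [4], [5], [6], [7], [8]
  1-simplices (27): (27 of them)
  2-simplices (18): [0,1,4], [0,1,6], [0,3,6], [0,3,8], [0,4,7], [0,7,8], [1,2,6], [1,2,8], [1,4,5], [1,5,8], [2,3,4], [2,3,8], [2,4,7], [2,6,7], [3,4,5], [3,5,6], [5,6,7], [5,7,8]

giving chain groups C_0 ≅ Z^9, C_1 ≅ Z^27, C_2 ≅ Z^18.

∂_1: C_1 → C_0 sends each edge [p,q] (with p < q) to q − p.
The 9×27 boundary matrix has rank 8 and Smith normal form diag(1,1,1,1,1,1,1,1).

∂_2: C_2 → C_1 sends each 2-simplex [p,q,r] to [q,r] − [p,r] + [p,q]. For instance
  ∂[0,1,6] = [1,6] − [0,6] + [0,1],
  ∂[3,4,5] = [4,5] − [3,5] + [3,4].
This gives a 27×18 integer matrix of rank 17; reducing to Smith normal form yields diagonal entries (1,1,1,1,1,1,1,1,1,1,1,1,1,1,1,1,1).

Reading off H_k = ker ∂_k / im ∂_{k+1}:

  H_0: rank C_0 − rank ∂_1 = 9 − 8 = 1, and the invariant factors of ∂_1 are all 1, so H_0 = Z.

(K is a triangulation of the torus T^2.)

H_0 ≅ Z.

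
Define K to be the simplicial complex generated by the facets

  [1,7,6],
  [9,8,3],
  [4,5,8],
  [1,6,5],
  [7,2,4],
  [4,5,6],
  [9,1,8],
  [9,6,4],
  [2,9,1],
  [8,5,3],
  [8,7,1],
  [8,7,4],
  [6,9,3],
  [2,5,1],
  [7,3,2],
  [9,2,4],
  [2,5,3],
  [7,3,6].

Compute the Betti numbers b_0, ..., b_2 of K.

We work with the vertex ordering 1 < 2 < 3 < 4 < 5 < 6 < 7 < 8 < 9. The simplices of K, each written with vertices in increasing order, are:

  0-simplices (9): [1], [2], [3], [4], [5], [6], [7], [8], [9]
  1-simplices (27): (27 of them)
  2-simplices (18): [1,2,5], [1,2,9], [1,5,6], [1,6,7], [1,7,8], [1,8,9], [2,3,5], [2,3,7], [2,4,7], [2,4,9], [3,5,8], [3,6,7], [3,6,9], [3,8,9], [4,5,6], [4,5,8], [4,6,9], [4,7,8]

Hence C_0 ≅ Z^9, C_1 ≅ Z^27, C_2 ≅ Z^18.

∂_1: C_1 → C_0 sends each edge [p,q] (with p < q) to q − p.
As a 9×27 matrix over Z this has rank 8, with invariant factors (1,1,1,1,1,1,1,1).

∂_2: C_2 → C_1 acts by ∂[p,q,r] = [q,r] − [p,r] + [p,q]. For instance
  ∂[2,4,7] = [4,7] − [2,7] + [2,4],
  ∂[4,5,6] = [5,6] − [4,6] + [4,5].
The 27×18 boundary matrix has rank 17 and Smith normal form diag(1,1,1,1,1,1,1,1,1,1,1,1,1,1,1,1,1).

From H_k ≅ ker(∂_k) / im(∂_{k+1}) we obtain:

  H_0: rank C_0 − rank ∂_1 = 9 − 8 = 1, and the invariant factors of ∂_1 are all 1, so H_0 = Z.
  H_1: rank ker ∂_1 − rank ∂_2 = (27 − 8) − 17 = 2, and the invariant factors of ∂_2 are all 1, so H_1 = Z^2.
  H_2: rank ker ∂_2 − rank ∂_3 = (18 − 17) − 0 = 1, and there is no ∂_3, so H_2 = Z.

Hence the Betti numbers are b_0 = 1, b_1 = 2, b_2 = 1.

b_0 = 1, b_1 = 2, b_2 = 1.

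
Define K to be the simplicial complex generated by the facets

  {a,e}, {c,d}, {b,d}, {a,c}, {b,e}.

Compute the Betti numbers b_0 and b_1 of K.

Fix the vertex order a < b < c < d < e and write every simplex with vertices in increasing order. Then dim K = 1 and the simplices of K are:

  0-simplices (5): a, b, c, d, e
  1-simplices (5): ac, ae, bd, be, cd

so the chain groups are C_0 ≅ Z^5, C_1 ≅ Z^5.

Boundary ∂_1: C_1 → C_0 sends each edge [p,q] (with p < q) to q − p.
The 5×5 boundary matrix has rank 4 and Smith normal form diag(1,1,1,1).

From H_k ≅ ker(∂_k) / im(∂_{k+1}) we obtain:

  H_0: rank C_0 − rank ∂_1 = 5 − 4 = 1, and the invariant factors of ∂_1 are all 1, so H_0 ≅ Z.
  H_1: rank ker ∂_1 − rank ∂_2 = (5 − 4) − 0 = 1, and there is no ∂_2, so H_1 ≅ Z.

Hence the Betti numbers are b_0 = 1, b_1 = 1.

b_0 = 1, b_1 = 1.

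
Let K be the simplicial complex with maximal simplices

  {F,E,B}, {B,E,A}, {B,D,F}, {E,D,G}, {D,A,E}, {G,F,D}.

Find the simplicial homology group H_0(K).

We work with the vertex ordering A < B < D < E < F < G. The simplices of K, each written with vertices in increasing order, are:

  0-simplices (6): A, B, D, E, F, G
  1-simplices (12): AB, AD, AE, BD, BE, BF, DE, DF, DG, EF, EG, FG
  2-simplices (6): ABE, ADE, BDF, BEF, DEG, DFG

so the chain groups are C_0 ≅ Z^6, C_1 ≅ Z^12, C_2 ≅ Z^6.

∂_1: C_1 → C_0 maps an edge to its endpoints' difference, ∂[p,q] = q − p.
The 6×12 boundary matrix has rank 5 and Smith normal form diag(1,1,1,1,1).

Boundary ∂_2: C_2 → C_1 acts by ∂[p,q,r] = [q,r] − [p,r] + [p,q]. For instance
  ∂ABE = BE − AE + AB,
  ∂DEG = EG − DG + DE.
As a 12×6 matrix over Z this has rank 6, with invariant factors (1,1,1,1,1,1).

Now H_k = ker ∂_k / im ∂_{k+1}, so:

  H_0: rank C_0 − rank ∂_1 = 6 − 5 = 1, and the invariant factors of ∂_1 are all 1, so H_0 = Z.

H_0 ≅ Z.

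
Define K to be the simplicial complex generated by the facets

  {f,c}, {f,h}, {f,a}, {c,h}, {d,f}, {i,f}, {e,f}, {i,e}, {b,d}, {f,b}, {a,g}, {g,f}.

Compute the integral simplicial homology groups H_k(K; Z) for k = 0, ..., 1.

H_0 ≅ Z,  H_1 ≅ Z^4.

Fix the vertex order a < b < c < d < e < f < g < h < i and write every simplex with vertices in increasing order. Then dim K = 1 and the simplices of K are:

  0-simplices (9): a, b, c, d, e, f, g, h, i
  1-simplices (12): af, ag, bd, bf, cf, ch, df, ef, ei, fg, fh, fi

so the chain groups are C_0 ≅ Z^9, C_1 ≅ Z^12.

Boundary ∂_1: C_1 → C_0 is given by ∂[p,q] = [q] − [p]. For instance
  ∂ei = i − e.
As a 9×12 matrix over Z this has rank 8, with invariant factors (1,1,1,1,1,1,1,1).

Now H_k = ker ∂_k / im ∂_{k+1}, so:

  H_0: rank C_0 − rank ∂_1 = 9 − 8 = 1, and the invariant factors of ∂_1 are all 1, so H_0 ≅ Z.
  H_1: rank ker ∂_1 − rank ∂_2 = (12 − 8) − 0 = 4, and there is no ∂_2, so H_1 ≅ Z^4.

(K is a triangulation of a wedge of 4 circles.)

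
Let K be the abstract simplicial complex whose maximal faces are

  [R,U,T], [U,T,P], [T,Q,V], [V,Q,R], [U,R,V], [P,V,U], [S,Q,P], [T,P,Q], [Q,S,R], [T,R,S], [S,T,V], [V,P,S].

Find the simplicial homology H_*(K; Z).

Fix the vertex order P < Q < R < S < T < U < V and write every simplex with vertices in increasing order. Then dim K = 2 and the simplices of K are:

  0-simplices (7): P, Q, R, S, T, U, V
  1-simplices (18): PQ, PS, PT, PU, PV, QR, QS, QT, QV, RS, RT, RU, RV, ST, SV, TU, TV, UV
  2-simplices (12): PQS, PQT, PSV, PTU, PUV, QRS, QRV, QTV, RST, RTU, RUV, STV

so the chain groups are C_0 ≅ Z^7, C_1 ≅ Z^18, C_2 ≅ Z^12.

∂_1: C_1 → C_0 is given by ∂[p,q] = [q] − [p].
As a 7×18 matrix over Z this has rank 6, with invariant factors (1,1,1,1,1,1).

The boundary map ∂_2: C_2 → C_1 acts by ∂[p,q,r] = [q,r] − [p,r] + [p,q]. For instance
  ∂QRV = RV − QV + QR,
  ∂PQT = QT − PT + PQ.
This gives a 18×12 integer matrix of rank 12; reducing to Smith normal form yields diagonal entries (1,1,1,1,1,1,1,1,1,1,1,2).

From H_k ≅ ker(∂_k) / im(∂_{k+1}) we obtain:

  H_0: rank C_0 − rank ∂_1 = 7 − 6 = 1, and the invariant factors of ∂_1 are all 1, so H_0 ≅ Z.
  H_1: rank ker ∂_1 − rank ∂_2 = (18 − 6) − 12 = 0, and ∂_2 has invariant factor 2 > 1, so H_1 ≅ Z/2Z.
  H_2: rank ker ∂_2 − rank ∂_3 = (12 − 12) − 0 = 0, and there is no ∂_3, so H_2 ≅ 0.

As a check, the Euler characteristic is 7 − 18 + 12 = 1, which agrees with 1 − 0 + 0 = 1.

H_0 = Z,  H_1 = Z/2Z,  H_2 = 0.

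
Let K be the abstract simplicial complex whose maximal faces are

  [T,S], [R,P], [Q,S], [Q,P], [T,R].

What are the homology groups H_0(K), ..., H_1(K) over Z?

Fix the vertex order P < Q < R < S < T and write every simplex with vertices in increasing order. Then dim K = 1 and the simplices of K are:

  0-simplices (5): P, Q, R, S, T
  1-simplices (5): PQ, PR, QS, RT, ST

Hence C_0 ≅ Z^5, C_1 ≅ Z^5.

The boundary map ∂_1: C_1 → C_0 is given by ∂[p,q] = [q] − [p]. For instance
  ∂PQ = Q − P.
This gives a 5×5 integer matrix of rank 4; reducing to Smith normal form yields diagonal entries (1,1,1,1).

Reading off H_k = ker ∂_k / im ∂_{k+1}:

  H_0: rank C_0 − rank ∂_1 = 5 − 4 = 1, and the invariant factors of ∂_1 are all 1, so H_0 = Z.
  H_1: rank ker ∂_1 − rank ∂_2 = (5 − 4) − 0 = 1, and there is no ∂_2, so H_1 = Z.

As a check, the Euler characteristic is 5 − 5 = 0, which agrees with 1 − 1 = 0.

H_0 = Z,  H_1 = Z.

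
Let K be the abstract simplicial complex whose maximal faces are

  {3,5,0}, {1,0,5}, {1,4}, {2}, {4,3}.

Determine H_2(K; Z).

Order the vertices as 0 < 1 < 2 < 3 < 4 < 5. Listing each simplex with vertices in this order, K has dimension 2 with simplices:

  0-simplices (6): [0], [1], [2], [3], [4], [5]
  1-simplices (7): [0,1], [0,3], [0,5], [1,4], [1,5], [3,4], [3,5]
  2-simplices (2): [0,1,5], [0,3,5]

Hence C_0 ≅ Z^6, C_1 ≅ Z^7, C_2 ≅ Z^2.

∂_1: C_1 → C_0 sends each edge [p,q] (with p < q) to q − p.
This gives a 6×7 integer matrix of rank 4; reducing to Smith normal form yields diagonal entries (1,1,1,1).

Boundary ∂_2: C_2 → C_1 acts by ∂[p,q,r] = [q,r] − [p,r] + [p,q]. For instance
  ∂[0,1,5] = [1,5] − [0,5] + [0,1],
  ∂[0,3,5] = [3,5] − [0,5] + [0,3].
The resulting 7×2 matrix has rank 2, and its Smith normal form has invariant factors (1,1).

Computing H_k = (kernel of ∂_k) / (image of ∂_{k+1}):

  H_2: rank ker ∂_2 − rank ∂_3 = (2 − 2) − 0 = 0, and there is no ∂_3, so H_2 ≅ 0.

H_2 = 0.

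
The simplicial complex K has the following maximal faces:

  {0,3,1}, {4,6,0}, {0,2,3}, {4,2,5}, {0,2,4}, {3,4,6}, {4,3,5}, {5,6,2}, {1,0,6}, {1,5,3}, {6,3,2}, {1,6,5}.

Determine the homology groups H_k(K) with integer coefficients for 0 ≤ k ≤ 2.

H_0 ≅ Z,  H_1 ≅ Z/2,  H_2 = 0.

We work with the vertex ordering 0 < 1 < 2 < 3 < 4 < 5 < 6. The simplices of K, each written with vertices in increasing order, are:

  0-simplices (7): [0], [1], [2], [3], [4], [5], [6]
  1-simplices (18): [0,1], [0,2], [0,3], [0,4], [0,6], [1,3], [1,5], [1,6], [2,3], [2,4], [2,5], [2,6], [3,4], [3,5], [3,6], [4,5], [4,6], [5,6]
  2-simplices (12): [0,1,3], [0,1,6], [0,2,3], [0,2,4], [0,4,6], [1,3,5], [1,5,6], [2,3,6], [2,4,5], [2,5,6], [3,4,5], [3,4,6]

giving chain groups C_0 ≅ Z^7, C_1 ≅ Z^18, C_2 ≅ Z^12.

The boundary map ∂_1: C_1 → C_0 is given by ∂[p,q] = [q] − [p].
This gives a 7×18 integer matrix of rank 6; reducing to Smith normal form yields diagonal entries (1,1,1,1,1,1).

Boundary ∂_2: C_2 → C_1 maps a triangle to the signed sum of its edges. For instance
  ∂[1,3,5] = [3,5] − [1,5] + [1,3],
  ∂[3,4,5] = [4,5] − [3,5] + [3,4].
This gives a 18×12 integer matrix of rank 12; reducing to Smith normal form yields diagonal entries (1,1,1,1,1,1,1,1,1,1,1,2).

Now H_k = ker ∂_k / im ∂_{k+1}, so:

  H_0: rank C_0 − rank ∂_1 = 7 − 6 = 1, and the invariant factors of ∂_1 are all 1, so H_0 = Z.
  H_1: rank ker ∂_1 − rank ∂_2 = (18 − 6) − 12 = 0, and ∂_2 has invariant factor 2 > 1, so H_1 = Z/2.
  H_2: rank ker ∂_2 − rank ∂_3 = (12 − 12) − 0 = 0, and there is no ∂_3, so H_2 = 0.

As a check, the Euler characteristic is 7 − 18 + 12 = 1, which agrees with 1 − 0 + 0 = 1.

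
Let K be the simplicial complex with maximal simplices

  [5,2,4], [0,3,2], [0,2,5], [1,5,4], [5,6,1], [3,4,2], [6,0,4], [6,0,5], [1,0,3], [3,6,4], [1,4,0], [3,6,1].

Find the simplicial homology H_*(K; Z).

H_0 = Z,  H_1 = Z/2Z,  H_2 = 0.

Fix the vertex order 0 < 1 < 2 < 3 < 4 < 5 < 6 and write every simplex with vertices in increasing order. Then dim K = 2 and the simplices of K are:

  0-simplices (7): [0], [1], [2], [3], [4], [5], [6]
  1-simplices (18): [0,1], [0,2], [0,3], [0,4], [0,5], [0,6], [1,3], [1,4], [1,5], [1,6], [2,3], [2,4], [2,5], [3,4], [3,6], [4,5], [4,6], [5,6]
  2-simplices (12): [0,1,3], [0,1,4], [0,2,3], [0,2,5], [0,4,6], [0,5,6], [1,3,6], [1,4,5], [1,5,6], [2,3,4], [2,4,5], [3,4,6]

giving chain groups C_0 ≅ Z^7, C_1 ≅ Z^18, C_2 ≅ Z^12.

The boundary map ∂_1: C_1 → C_0 is given by ∂[p,q] = [q] − [p].
As a 7×18 matrix over Z this has rank 6, with invariant factors (1,1,1,1,1,1).

∂_2: C_2 → C_1 acts by ∂[p,q,r] = [q,r] − [p,r] + [p,q]. For instance
  ∂[0,5,6] = [5,6] − [0,6] + [0,5],
  ∂[0,1,3] = [1,3] − [0,3] + [0,1].
The resulting 18×12 matrix has rank 12, and its Smith normal form has invariant factors (1,1,1,1,1,1,1,1,1,1,1,2).

Now H_k = ker ∂_k / im ∂_{k+1}, so:

  H_0: rank C_0 − rank ∂_1 = 7 − 6 = 1, and the invariant factors of ∂_1 are all 1, so H_0 ≅ Z.
  H_1: rank ker ∂_1 − rank ∂_2 = (18 − 6) − 12 = 0, and ∂_2 has invariant factor 2 > 1, so H_1 ≅ Z/2Z.
  H_2: rank ker ∂_2 − rank ∂_3 = (12 − 12) − 0 = 0, and there is no ∂_3, so H_2 ≅ 0.

(K is a triangulation of the real projective plane RP^2.)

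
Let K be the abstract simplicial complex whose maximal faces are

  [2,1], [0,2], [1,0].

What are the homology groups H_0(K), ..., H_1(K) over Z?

H_0 ≅ Z,  H_1 ≅ Z.

Fix the vertex order 0 < 1 < 2 and write every simplex with vertices in increasing order. Then dim K = 1 and the simplices of K are:

  0-simplices (3): [0], [1], [2]
  1-simplices (3): [0,1], [0,2], [1,2]

giving chain groups C_0 ≅ Z^3, C_1 ≅ Z^3.

∂_1: C_1 → C_0 maps an edge to its endpoints' difference, ∂[p,q] = q − p.
The 3×3 boundary matrix has rank 2 and Smith normal form diag(1,1).

Computing H_k = (kernel of ∂_k) / (image of ∂_{k+1}):

  H_0: rank C_0 − rank ∂_1 = 3 − 2 = 1, and the invariant factors of ∂_1 are all 1, so H_0 ≅ Z.
  H_1: rank ker ∂_1 − rank ∂_2 = (3 − 2) − 0 = 1, and there is no ∂_2, so H_1 ≅ Z.

As a check, the Euler characteristic is 3 − 3 = 0, which agrees with 1 − 1 = 0.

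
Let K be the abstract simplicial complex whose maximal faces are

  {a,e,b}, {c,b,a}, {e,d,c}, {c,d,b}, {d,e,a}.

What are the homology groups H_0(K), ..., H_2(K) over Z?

Fix the vertex order a < b < c < d < e and write every simplex with vertices in increasing order. Then dim K = 2 and the simplices of K are:

  0-simplices (5): a, b, c, d, e
  1-simplices (10): ab, ac, ad, ae, bc, bd, be, cd, ce, de
  2-simplices (5): abc, abe, ade, bcd, cde

giving chain groups C_0 ≅ Z^5, C_1 ≅ Z^10, C_2 ≅ Z^5.

Boundary ∂_1: C_1 → C_0 maps an edge to its endpoints' difference, ∂[p,q] = q − p. For instance
  ∂ac = c − a.
This gives a 5×10 integer matrix of rank 4; reducing to Smith normal form yields diagonal entries (1,1,1,1).

∂_2: C_2 → C_1 acts by ∂[p,q,r] = [q,r] − [p,r] + [p,q]. For instance
  ∂bcd = cd − bd + bc,
  ∂abe = be − ae + ab.
This gives a 10×5 integer matrix of rank 5; reducing to Smith normal form yields diagonal entries (1,1,1,1,1).

From H_k ≅ ker(∂_k) / im(∂_{k+1}) we obtain:

  H_0: rank C_0 − rank ∂_1 = 5 − 4 = 1, and the invariant factors of ∂_1 are all 1, so H_0 = Z.
  H_1: rank ker ∂_1 − rank ∂_2 = (10 − 4) − 5 = 1, and the invariant factors of ∂_2 are all 1, so H_1 = Z.
  H_2: rank ker ∂_2 − rank ∂_3 = (5 − 5) − 0 = 0, and there is no ∂_3, so H_2 = 0.

H_0 ≅ Z,  H_1 ≅ Z,  H_2 = 0.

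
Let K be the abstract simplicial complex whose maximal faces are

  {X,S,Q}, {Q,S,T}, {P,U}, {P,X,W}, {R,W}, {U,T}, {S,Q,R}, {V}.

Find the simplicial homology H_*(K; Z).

H_0 ≅ Z^2,  H_1 ≅ Z^2,  H_2 = 0.

Take the total order P < Q < R < S < T < U < V < W < X on the vertex set. Then K (dimension 2) consists of the simplices:

  0-simplices (9): P, Q, R, S, T, U, V, W, X
  1-simplices (13): PU, PW, PX, QR, QS, QT, QX, RS, RW, ST, SX, TU, WX
  2-simplices (4): PWX, QRS, QST, QSX

Hence C_0 ≅ Z^9, C_1 ≅ Z^13, C_2 ≅ Z^4.

Boundary ∂_1: C_1 → C_0 sends each edge [p,q] (with p < q) to q − p.
The 9×13 boundary matrix has rank 7 and Smith normal form diag(1,1,1,1,1,1,1).

The boundary map ∂_2: C_2 → C_1 acts by ∂[p,q,r] = [q,r] − [p,r] + [p,q]. For instance
  ∂QSX = SX − QX + QS,
  ∂QST = ST − QT + QS.
This gives a 13×4 integer matrix of rank 4; reducing to Smith normal form yields diagonal entries (1,1,1,1).

Reading off H_k = ker ∂_k / im ∂_{k+1}:

  H_0: rank C_0 − rank ∂_1 = 9 − 7 = 2, and the invariant factors of ∂_1 are all 1, so H_0 ≅ Z^2.
  H_1: rank ker ∂_1 − rank ∂_2 = (13 − 7) − 4 = 2, and the invariant factors of ∂_2 are all 1, so H_1 ≅ Z^2.
  H_2: rank ker ∂_2 − rank ∂_3 = (4 − 4) − 0 = 0, and there is no ∂_3, so H_2 ≅ 0.

As a check, the Euler characteristic is 9 − 13 + 4 = 0, which agrees with 2 − 2 + 0 = 0.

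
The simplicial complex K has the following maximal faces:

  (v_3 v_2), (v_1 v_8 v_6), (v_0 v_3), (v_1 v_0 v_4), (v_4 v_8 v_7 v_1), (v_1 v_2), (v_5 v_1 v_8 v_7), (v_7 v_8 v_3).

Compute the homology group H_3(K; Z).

Order the vertices as v_0 < v_1 < v_2 < v_3 < v_4 < v_5 < v_6 < v_7 < v_8. Listing each simplex with vertices in this order, K has dimension 3 with simplices:

  0-simplices (9): [v_0], [v_1], [v_2], [v_3], [v_4], [v_5], [v_6], [v_7], [v_8]
  1-simplices (18): (18 of them)
  2-simplices (10): [v_0,v_1,v_4], [v_1,v_4,v_7], [v_1,v_4,v_8], [v_1,v_5,v_7], [v_1,v_5,v_8], [v_1,v_6,v_8], [v_1,v_7,v_8], [v_3,v_7,v_8], [v_4,v_7,v_8], [v_5,v_7,v_8]
  3-simplices (2): [v_1,v_4,v_7,v_8], [v_1,v_5,v_7,v_8]

giving chain groups C_0 ≅ Z^9, C_1 ≅ Z^18, C_2 ≅ Z^10, C_3 ≅ Z^2.

∂_1: C_1 → C_0 sends each edge [p,q] (with p < q) to q − p. For instance
  ∂[v_3,v_8] = [v_8] − [v_3].
The resulting 9×18 matrix has rank 8, and its Smith normal form has invariant factors (1,1,1,1,1,1,1,1).

Boundary ∂_2: C_2 → C_1 sends each 2-simplex [p,q,r] to [q,r] − [p,r] + [p,q]. For instance
  ∂[v_0,v_1,v_4] = [v_1,v_4] − [v_0,v_4] + [v_0,v_1],
  ∂[v_1,v_5,v_7] = [v_5,v_7] − [v_1,v_7] + [v_1,v_5].
This gives a 18×10 integer matrix of rank 8; reducing to Smith normal form yields diagonal entries (1,1,1,1,1,1,1,1).

Boundary ∂_3: C_3 → C_2 sends each 3-simplex σ to the alternating sum Σ_i (−1)^i (σ with its i-th vertex removed). For instance
  ∂[v_1,v_4,v_7,v_8] = [v_4,v_7,v_8] − [v_1,v_7,v_8] + [v_1,v_4,v_8] − [v_1,v_4,v_7],
  ∂[v_1,v_5,v_7,v_8] = [v_5,v_7,v_8] − [v_1,v_7,v_8] + [v_1,v_5,v_8] − [v_1,v_5,v_7].
The 10×2 boundary matrix has rank 2 and Smith normal form diag(1,1).

Now H_k = ker ∂_k / im ∂_{k+1}, so:

  H_3: rank ker ∂_3 − rank ∂_4 = (2 − 2) − 0 = 0, and there is no ∂_4, so H_3 ≅ 0.

H_3 ≅ 0.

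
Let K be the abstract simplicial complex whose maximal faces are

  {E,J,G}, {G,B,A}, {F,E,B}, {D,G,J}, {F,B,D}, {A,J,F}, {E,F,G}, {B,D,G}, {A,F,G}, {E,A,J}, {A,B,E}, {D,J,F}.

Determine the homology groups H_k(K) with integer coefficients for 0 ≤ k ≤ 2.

We work with the vertex ordering A < B < D < E < F < G < J. The simplices of K, each written with vertices in increasing order, are:

  0-simplices (7): A, B, D, E, F, G, J
  1-simplices (18): AB, AE, AF, AG, AJ, BD, BE, BF, BG, DF, DG, DJ, EF, EG, EJ, FG, FJ, GJ
  2-simplices (12): ABE, ABG, AEJ, AFG, AFJ, BDF, BDG, BEF, DFJ, DGJ, EFG, EGJ

Hence C_0 ≅ Z^7, C_1 ≅ Z^18, C_2 ≅ Z^12.

The boundary map ∂_1: C_1 → C_0 maps an edge to its endpoints' difference, ∂[p,q] = q − p.
As a 7×18 matrix over Z this has rank 6, with invariant factors (1,1,1,1,1,1).

The boundary map ∂_2: C_2 → C_1 sends each 2-simplex [p,q,r] to [q,r] − [p,r] + [p,q]. For instance
  ∂BDG = DG − BG + BD,
  ∂BEF = EF − BF + BE.
The 18×12 boundary matrix has rank 12 and Smith normal form diag(1,1,1,1,1,1,1,1,1,1,1,2).

Computing H_k = (kernel of ∂_k) / (image of ∂_{k+1}):

  H_0: rank C_0 − rank ∂_1 = 7 − 6 = 1, and the invariant factors of ∂_1 are all 1, so H_0 = Z.
  H_1: rank ker ∂_1 − rank ∂_2 = (18 − 6) − 12 = 0, and ∂_2 has invariant factor 2 > 1, so H_1 = Z_2.
  H_2: rank ker ∂_2 − rank ∂_3 = (12 − 12) − 0 = 0, and there is no ∂_3, so H_2 = 0.

H_0 = Z,  H_1 = Z_2,  H_2 = 0.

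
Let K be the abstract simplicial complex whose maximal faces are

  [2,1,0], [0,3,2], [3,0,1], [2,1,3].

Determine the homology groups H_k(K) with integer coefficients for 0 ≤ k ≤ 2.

Fix the vertex order 0 < 1 < 2 < 3 and write every simplex with vertices in increasing order. Then dim K = 2 and the simplices of K are:

  0-simplices (4): [0], [1], [2], [3]
  1-simplices (6): [0,1], [0,2], [0,3], [1,2], [1,3], [2,3]
  2-simplices (4): [0,1,2], [0,1,3], [0,2,3], [1,2,3]

giving chain groups C_0 ≅ Z^4, C_1 ≅ Z^6, C_2 ≅ Z^4.

∂_1: C_1 → C_0 sends each edge [p,q] (with p < q) to q − p. For instance
  ∂[2,3] = [3] − [2].
The resulting 4×6 matrix has rank 3, and its Smith normal form has invariant factors (1,1,1).

The boundary map ∂_2: C_2 → C_1 maps a triangle to the signed sum of its edges. For instance
  ∂[0,1,2] = [1,2] − [0,2] + [0,1],
  ∂[1,2,3] = [2,3] − [1,3] + [1,2].
The 6×4 boundary matrix has rank 3 and Smith normal form diag(1,1,1).

Computing H_k = (kernel of ∂_k) / (image of ∂_{k+1}):

  H_0: rank C_0 − rank ∂_1 = 4 − 3 = 1, and the invariant factors of ∂_1 are all 1, so H_0 = Z.
  H_1: rank ker ∂_1 − rank ∂_2 = (6 − 3) − 3 = 0, and the invariant factors of ∂_2 are all 1, so H_1 = 0.
  H_2: rank ker ∂_2 − rank ∂_3 = (4 − 3) − 0 = 1, and there is no ∂_3, so H_2 = Z.

H_0 = Z,  H_1 = 0,  H_2 = Z.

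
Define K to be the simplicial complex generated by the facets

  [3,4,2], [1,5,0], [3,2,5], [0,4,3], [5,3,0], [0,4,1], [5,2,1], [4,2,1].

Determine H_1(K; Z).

Order the vertices as 0 < 1 < 2 < 3 < 4 < 5. Listing each simplex with vertices in this order, K has dimension 2 with simplices:

  0-simplices (6): [0], [1], [2], [3], [4], [5]
  1-simplices (12): [0,1], [0,3], [0,4], [0,5], [1,2], [1,4], [1,5], [2,3], [2,4], [2,5], [3,4], [3,5]
  2-simplices (8): [0,1,4], [0,1,5], [0,3,4], [0,3,5], [1,2,4], [1,2,5], [2,3,4], [2,3,5]

Hence C_0 ≅ Z^6, C_1 ≅ Z^12, C_2 ≅ Z^8.

The boundary map ∂_1: C_1 → C_0 maps an edge to its endpoints' difference, ∂[p,q] = q − p.
As a 6×12 matrix over Z this has rank 5, with invariant factors (1,1,1,1,1).

∂_2: C_2 → C_1 maps a triangle to the signed sum of its edges. For instance
  ∂[0,3,5] = [3,5] − [0,5] + [0,3],
  ∂[1,2,5] = [2,5] − [1,5] + [1,2].
This gives a 12×8 integer matrix of rank 7; reducing to Smith normal form yields diagonal entries (1,1,1,1,1,1,1).

Computing H_k = (kernel of ∂_k) / (image of ∂_{k+1}):

  H_1: rank ker ∂_1 − rank ∂_2 = (12 − 5) − 7 = 0, and the invariant factors of ∂_2 are all 1, so H_1 ≅ 0.

(K is a triangulation of the 2-sphere S^2.)

H_1 ≅ 0.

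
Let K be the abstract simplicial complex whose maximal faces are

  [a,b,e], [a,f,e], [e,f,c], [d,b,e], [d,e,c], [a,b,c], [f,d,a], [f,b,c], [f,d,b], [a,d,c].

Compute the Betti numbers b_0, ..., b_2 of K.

b_0 = 1, b_1 = 0, b_2 = 0.

We work with the vertex ordering a < b < c < d < e < f. The simplices of K, each written with vertices in increasing order, are:

  0-simplices (6): a, b, c, d, e, f
  1-simplices (15): ab, ac, ad, ae, af, bc, bd, be, bf, cd, ce, cf, de, df, ef
  2-simplices (10): abc, abe, acd, adf, aef, bcf, bde, bdf, cde, cef

giving chain groups C_0 ≅ Z^6, C_1 ≅ Z^15, C_2 ≅ Z^10.

The boundary map ∂_1: C_1 → C_0 sends each edge [p,q] (with p < q) to q − p. For instance
  ∂bd = d − b.
As a 6×15 matrix over Z this has rank 5, with invariant factors (1,1,1,1,1).

The boundary map ∂_2: C_2 → C_1 maps a triangle to the signed sum of its edges. For instance
  ∂adf = df − af + ad,
  ∂abe = be − ae + ab.
This gives a 15×10 integer matrix of rank 10; reducing to Smith normal form yields diagonal entries (1,1,1,1,1,1,1,1,1,2).

Computing H_k = (kernel of ∂_k) / (image of ∂_{k+1}):

  H_0: rank C_0 − rank ∂_1 = 6 − 5 = 1, and the invariant factors of ∂_1 are all 1, so H_0 ≅ Z.
  H_1: rank ker ∂_1 − rank ∂_2 = (15 − 5) − 10 = 0, and ∂_2 has invariant factor 2 > 1, so H_1 ≅ Z/2.
  H_2: rank ker ∂_2 − rank ∂_3 = (10 − 10) − 0 = 0, and there is no ∂_3, so H_2 ≅ 0.

Hence the Betti numbers are b_0 = 1, b_1 = 0, b_2 = 0.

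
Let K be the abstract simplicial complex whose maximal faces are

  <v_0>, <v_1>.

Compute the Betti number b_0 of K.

b_0 = 2.

Fix the vertex order v_0 < v_1 and write every simplex with vertices in increasing order. Then dim K = 0 and the simplices of K are:

  0-simplices (2): [v_0], [v_1]

Hence C_0 ≅ Z^2.

Computing H_k = (kernel of ∂_k) / (image of ∂_{k+1}):

  H_0: rank C_0 − rank ∂_1 = 2 − 0 = 2, and there is no ∂_1, so H_0 ≅ Z^2.

Hence the Betti numbers are b_0 = 2.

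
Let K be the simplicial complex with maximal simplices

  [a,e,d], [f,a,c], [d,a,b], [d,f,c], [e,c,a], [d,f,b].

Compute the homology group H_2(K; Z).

Fix the vertex order a < b < c < d < e < f and write every simplex with vertices in increasing order. Then dim K = 2 and the simplices of K are:

  0-simplices (6): a, b, c, d, e, f
  1-simplices (12): ab, ac, ad, ae, af, bd, bf, cd, ce, cf, de, df
  2-simplices (6): abd, ace, acf, ade, bdf, cdf

so the chain groups are C_0 ≅ Z^6, C_1 ≅ Z^12, C_2 ≅ Z^6.

Boundary ∂_1: C_1 → C_0 is given by ∂[p,q] = [q] − [p]. For instance
  ∂ae = e − a.
The resulting 6×12 matrix has rank 5, and its Smith normal form has invariant factors (1,1,1,1,1).

∂_2: C_2 → C_1 acts by ∂[p,q,r] = [q,r] − [p,r] + [p,q]. For instance
  ∂bdf = df − bf + bd,
  ∂ade = de − ae + ad.
The 12×6 boundary matrix has rank 6 and Smith normal form diag(1,1,1,1,1,1).

Now H_k = ker ∂_k / im ∂_{k+1}, so:

  H_2: rank ker ∂_2 − rank ∂_3 = (6 − 6) − 0 = 0, and there is no ∂_3, so H_2 = 0.

H_2 ≅ 0.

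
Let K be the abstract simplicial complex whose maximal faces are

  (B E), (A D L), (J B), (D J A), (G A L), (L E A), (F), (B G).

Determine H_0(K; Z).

Take the total order A < B < D < E < F < G < J < L on the vertex set. Then K (dimension 2) consists of the simplices:

  0-simplices (8): A, B, D, E, F, G, J, L
  1-simplices (12): AD, AE, AG, AJ, AL, BE, BG, BJ, DJ, DL, EL, GL
  2-simplices (4): ADJ, ADL, AEL, AGL

Hence C_0 ≅ Z^8, C_1 ≅ Z^12, C_2 ≅ Z^4.

Boundary ∂_1: C_1 → C_0 maps an edge to its endpoints' difference, ∂[p,q] = q − p. For instance
  ∂AL = L − A.
The 8×12 boundary matrix has rank 6 and Smith normal form diag(1,1,1,1,1,1).

The boundary map ∂_2: C_2 → C_1 maps a triangle to the signed sum of its edges. For instance
  ∂ADJ = DJ − AJ + AD,
  ∂AEL = EL − AL + AE.
The resulting 12×4 matrix has rank 4, and its Smith normal form has invariant factors (1,1,1,1).

From H_k ≅ ker(∂_k) / im(∂_{k+1}) we obtain:

  H_0: rank C_0 − rank ∂_1 = 8 − 6 = 2, and the invariant factors of ∂_1 are all 1, so H_0 ≅ Z^2.

H_0 = Z^2.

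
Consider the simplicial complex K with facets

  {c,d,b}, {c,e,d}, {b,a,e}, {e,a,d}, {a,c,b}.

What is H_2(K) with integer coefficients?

H_2 ≅ 0.

Take the total order a < b < c < d < e on the vertex set. Then K (dimension 2) consists of the simplices:

  0-simplices (5): a, b, c, d, e
  1-simplices (10): ab, ac, ad, ae, bc, bd, be, cd, ce, de
  2-simplices (5): abc, abe, ade, bcd, cde

giving chain groups C_0 ≅ Z^5, C_1 ≅ Z^10, C_2 ≅ Z^5.

Boundary ∂_1: C_1 → C_0 maps an edge to its endpoints' difference, ∂[p,q] = q − p. For instance
  ∂ae = e − a.
The resulting 5×10 matrix has rank 4, and its Smith normal form has invariant factors (1,1,1,1).

Boundary ∂_2: C_2 → C_1 maps a triangle to the signed sum of its edges. For instance
  ∂abe = be − ae + ab,
  ∂bcd = cd − bd + bc.
As a 10×5 matrix over Z this has rank 5, with invariant factors (1,1,1,1,1).

From H_k ≅ ker(∂_k) / im(∂_{k+1}) we obtain:

  H_2: rank ker ∂_2 − rank ∂_3 = (5 − 5) − 0 = 0, and there is no ∂_3, so H_2 ≅ 0.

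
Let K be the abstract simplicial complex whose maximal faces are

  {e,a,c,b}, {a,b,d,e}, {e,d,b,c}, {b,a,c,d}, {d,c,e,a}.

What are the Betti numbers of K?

Order the vertices as a < b < c < d < e. Listing each simplex with vertices in this order, K has dimension 3 with simplices:

  0-simplices (5): a, b, c, d, e
  1-simplices (10): ab, ac, ad, ae, bc, bd, be, cd, ce, de
  2-simplices (10): abc, abd, abe, acd, ace, ade, bcd, bce, bde, cde
  3-simplices (5): abcd, abce, abde, acde, bcde

Hence C_0 ≅ Z^5, C_1 ≅ Z^10, C_2 ≅ Z^10, C_3 ≅ Z^5.

The boundary map ∂_1: C_1 → C_0 sends each edge [p,q] (with p < q) to q − p.
The 5×10 boundary matrix has rank 4 and Smith normal form diag(1,1,1,1).

∂_2: C_2 → C_1 maps a triangle to the signed sum of its edges. For instance
  ∂abc = bc − ac + ab,
  ∂bcd = cd − bd + bc.
As a 10×10 matrix over Z this has rank 6, with invariant factors (1,1,1,1,1,1).

Boundary ∂_3: C_3 → C_2 sends each 3-simplex σ to the alternating sum Σ_i (−1)^i (σ with its i-th vertex removed). For instance
  ∂acde = cde − ade + ace − acd,
  ∂abde = bde − ade + abe − abd.
This gives a 10×5 integer matrix of rank 4; reducing to Smith normal form yields diagonal entries (1,1,1,1).

Reading off H_k = ker ∂_k / im ∂_{k+1}:

  H_0: rank C_0 − rank ∂_1 = 5 − 4 = 1, and the invariant factors of ∂_1 are all 1, so H_0 = Z.
  H_1: rank ker ∂_1 − rank ∂_2 = (10 − 4) − 6 = 0, and the invariant factors of ∂_2 are all 1, so H_1 = 0.
  H_2: rank ker ∂_2 − rank ∂_3 = (10 − 6) − 4 = 0, and the invariant factors of ∂_3 are all 1, so H_2 = 0.
  H_3: rank ker ∂_3 − rank ∂_4 = (5 − 4) − 0 = 1, and there is no ∂_4, so H_3 = Z.

Hence the Betti numbers are b_0 = 1, b_1 = 0, b_2 = 0, b_3 = 1.

b_0 = 1, b_1 = 0, b_2 = 0, b_3 = 1.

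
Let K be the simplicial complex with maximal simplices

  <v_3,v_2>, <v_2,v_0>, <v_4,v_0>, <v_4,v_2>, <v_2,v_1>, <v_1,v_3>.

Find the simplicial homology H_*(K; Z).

H_0 = Z,  H_1 = Z^2.

Order the vertices as v_0 < v_1 < v_2 < v_3 < v_4. Listing each simplex with vertices in this order, K has dimension 1 with simplices:

  0-simplices (5): [v_0], [v_1], [v_2], [v_3], [v_4]
  1-simplices (6): [v_0,v_2], [v_0,v_4], [v_1,v_2], [v_1,v_3], [v_2,v_3], [v_2,v_4]

Hence C_0 ≅ Z^5, C_1 ≅ Z^6.

Boundary ∂_1: C_1 → C_0 maps an edge to its endpoints' difference, ∂[p,q] = q − p.
The resulting 5×6 matrix has rank 4, and its Smith normal form has invariant factors (1,1,1,1).

From H_k ≅ ker(∂_k) / im(∂_{k+1}) we obtain:

  H_0: rank C_0 − rank ∂_1 = 5 − 4 = 1, and the invariant factors of ∂_1 are all 1, so H_0 ≅ Z.
  H_1: rank ker ∂_1 − rank ∂_2 = (6 − 4) − 0 = 2, and there is no ∂_2, so H_1 ≅ Z^2.

As a check, the Euler characteristic is 5 − 6 = -1, which agrees with 1 − 2 = -1.
(K is a triangulation of a wedge of 2 circles.)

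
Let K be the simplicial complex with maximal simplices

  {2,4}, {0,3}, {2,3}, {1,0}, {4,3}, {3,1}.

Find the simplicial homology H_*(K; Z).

Fix the vertex order 0 < 1 < 2 < 3 < 4 and write every simplex with vertices in increasing order. Then dim K = 1 and the simplices of K are:

  0-simplices (5): [0], [1], [2], [3], [4]
  1-simplices (6): [0,1], [0,3], [1,3], [2,3], [2,4], [3,4]

Hence C_0 ≅ Z^5, C_1 ≅ Z^6.

∂_1: C_1 → C_0 is given by ∂[p,q] = [q] − [p].
The 5×6 boundary matrix has rank 4 and Smith normal form diag(1,1,1,1).

Now H_k = ker ∂_k / im ∂_{k+1}, so:

  H_0: rank C_0 − rank ∂_1 = 5 − 4 = 1, and the invariant factors of ∂_1 are all 1, so H_0 = Z.
  H_1: rank ker ∂_1 − rank ∂_2 = (6 − 4) − 0 = 2, and there is no ∂_2, so H_1 = Z^2.

As a check, the Euler characteristic is 5 − 6 = -1, which agrees with 1 − 2 = -1.

H_0 ≅ Z,  H_1 ≅ Z^2.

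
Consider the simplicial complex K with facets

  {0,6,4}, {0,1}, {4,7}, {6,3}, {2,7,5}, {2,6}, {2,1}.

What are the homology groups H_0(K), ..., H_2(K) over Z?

Take the total order 0 < 1 < 2 < 3 < 4 < 5 < 6 < 7 on the vertex set. Then K (dimension 2) consists of the simplices:

  0-simplices (8): [0], [1], [2], [3], [4], [5], [6], [7]
  1-simplices (11): [0,1], [0,4], [0,6], [1,2], [2,5], [2,6], [2,7], [3,6], [4,6], [4,7], [5,7]
  2-simplices (2): [0,4,6], [2,5,7]

so the chain groups are C_0 ≅ Z^8, C_1 ≅ Z^11, C_2 ≅ Z^2.

Boundary ∂_1: C_1 → C_0 maps an edge to its endpoints' difference, ∂[p,q] = q − p. For instance
  ∂[2,5] = [5] − [2].
The 8×11 boundary matrix has rank 7 and Smith normal form diag(1,1,1,1,1,1,1).

∂_2: C_2 → C_1 maps a triangle to the signed sum of its edges. For instance
  ∂[0,4,6] = [4,6] − [0,6] + [0,4],
  ∂[2,5,7] = [5,7] − [2,7] + [2,5].
The resulting 11×2 matrix has rank 2, and its Smith normal form has invariant factors (1,1).

Computing H_k = (kernel of ∂_k) / (image of ∂_{k+1}):

  H_0: rank C_0 − rank ∂_1 = 8 − 7 = 1, and the invariant factors of ∂_1 are all 1, so H_0 = Z.
  H_1: rank ker ∂_1 − rank ∂_2 = (11 − 7) − 2 = 2, and the invariant factors of ∂_2 are all 1, so H_1 = Z^2.
  H_2: rank ker ∂_2 − rank ∂_3 = (2 − 2) − 0 = 0, and there is no ∂_3, so H_2 = 0.

H_0 = Z,  H_1 = Z^2,  H_2 = 0.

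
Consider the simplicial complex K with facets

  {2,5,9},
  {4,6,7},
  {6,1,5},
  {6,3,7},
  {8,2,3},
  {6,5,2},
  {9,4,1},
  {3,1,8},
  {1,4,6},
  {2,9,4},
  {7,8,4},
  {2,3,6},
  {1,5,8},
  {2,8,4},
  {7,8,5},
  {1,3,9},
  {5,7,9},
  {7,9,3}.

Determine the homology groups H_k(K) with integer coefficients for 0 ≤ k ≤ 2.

H_0 = Z,  H_1 = Z^2,  H_2 = Z.

Take the total order 1 < 2 < 3 < 4 < 5 < 6 < 7 < 8 < 9 on the vertex set. Then K (dimension 2) consists of the simplices:

  0-simplices (9): [1], [2], [3], [4], [5], [6], [7], [8], [9]
  1-simplices (27): (27 of them)
  2-simplices (18): [1,3,8], [1,3,9], [1,4,6], [1,4,9], [1,5,6], [1,5,8], [2,3,6], [2,3,8], [2,4,8], [2,4,9], [2,5,6], [2,5,9], [3,6,7], [3,7,9], [4,6,7], [4,7,8], [5,7,8], [5,7,9]

so the chain groups are C_0 ≅ Z^9, C_1 ≅ Z^27, C_2 ≅ Z^18.

Boundary ∂_1: C_1 → C_0 sends each edge [p,q] (with p < q) to q − p. For instance
  ∂[2,6] = [6] − [2].
As a 9×27 matrix over Z this has rank 8, with invariant factors (1,1,1,1,1,1,1,1).

Boundary ∂_2: C_2 → C_1 sends each 2-simplex [p,q,r] to [q,r] − [p,r] + [p,q]. For instance
  ∂[1,4,6] = [4,6] − [1,6] + [1,4],
  ∂[5,7,8] = [7,8] − [5,8] + [5,7].
This gives a 27×18 integer matrix of rank 17; reducing to Smith normal form yields diagonal entries (1,1,1,1,1,1,1,1,1,1,1,1,1,1,1,1,1).

Reading off H_k = ker ∂_k / im ∂_{k+1}:

  H_0: rank C_0 − rank ∂_1 = 9 − 8 = 1, and the invariant factors of ∂_1 are all 1, so H_0 = Z.
  H_1: rank ker ∂_1 − rank ∂_2 = (27 − 8) − 17 = 2, and the invariant factors of ∂_2 are all 1, so H_1 = Z^2.
  H_2: rank ker ∂_2 − rank ∂_3 = (18 − 17) − 0 = 1, and there is no ∂_3, so H_2 = Z.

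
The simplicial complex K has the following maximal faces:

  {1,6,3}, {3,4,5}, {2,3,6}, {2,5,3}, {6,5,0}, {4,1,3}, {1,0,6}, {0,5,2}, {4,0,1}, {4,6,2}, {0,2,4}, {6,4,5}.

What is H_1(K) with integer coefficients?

Order the vertices as 0 < 1 < 2 < 3 < 4 < 5 < 6. Listing each simplex with vertices in this order, K has dimension 2 with simplices:

  0-simplices (7): [0], [1], [2], [3], [4], [5], [6]
  1-simplices (18): [0,1], [0,2], [0,4], [0,5], [0,6], [1,3], [1,4], [1,6], [2,3], [2,4], [2,5], [2,6], [3,4], [3,5], [3,6], [4,5], [4,6], [5,6]
  2-simplices (12): [0,1,4], [0,1,6], [0,2,4], [0,2,5], [0,5,6], [1,3,4], [1,3,6], [2,3,5], [2,3,6], [2,4,6], [3,4,5], [4,5,6]

so the chain groups are C_0 ≅ Z^7, C_1 ≅ Z^18, C_2 ≅ Z^12.

∂_1: C_1 → C_0 maps an edge to its endpoints' difference, ∂[p,q] = q − p. For instance
  ∂[0,4] = [4] − [0].
The 7×18 boundary matrix has rank 6 and Smith normal form diag(1,1,1,1,1,1).

∂_2: C_2 → C_1 acts by ∂[p,q,r] = [q,r] − [p,r] + [p,q]. For instance
  ∂[3,4,5] = [4,5] − [3,5] + [3,4],
  ∂[2,4,6] = [4,6] − [2,6] + [2,4].
As a 18×12 matrix over Z this has rank 12, with invariant factors (1,1,1,1,1,1,1,1,1,1,1,2).

From H_k ≅ ker(∂_k) / im(∂_{k+1}) we obtain:

  H_1: rank ker ∂_1 − rank ∂_2 = (18 − 6) − 12 = 0, and ∂_2 has invariant factor 2 > 1, so H_1 = Z/2Z.

(K is a triangulation of the real projective plane RP^2.)

H_1 = Z/2Z.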